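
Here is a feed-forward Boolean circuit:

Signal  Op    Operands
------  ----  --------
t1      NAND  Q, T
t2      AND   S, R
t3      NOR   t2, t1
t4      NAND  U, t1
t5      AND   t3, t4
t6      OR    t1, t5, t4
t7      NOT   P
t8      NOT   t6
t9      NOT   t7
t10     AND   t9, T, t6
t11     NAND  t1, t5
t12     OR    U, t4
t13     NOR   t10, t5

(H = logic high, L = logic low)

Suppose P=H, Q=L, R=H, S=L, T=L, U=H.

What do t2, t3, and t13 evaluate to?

t2 = L; t3 = L; t13 = H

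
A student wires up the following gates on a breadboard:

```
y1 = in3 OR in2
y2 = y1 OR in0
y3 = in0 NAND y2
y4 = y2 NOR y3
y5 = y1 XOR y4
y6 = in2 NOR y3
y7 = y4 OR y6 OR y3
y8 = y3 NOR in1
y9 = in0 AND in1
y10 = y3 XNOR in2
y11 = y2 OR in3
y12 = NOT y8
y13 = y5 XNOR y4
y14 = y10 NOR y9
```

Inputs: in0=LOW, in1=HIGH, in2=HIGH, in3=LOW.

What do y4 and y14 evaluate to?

y4 = LOW  y14 = LOW

y1 = in3 OR in2 = LOW OR HIGH = HIGH
y2 = y1 OR in0 = HIGH OR LOW = HIGH
y3 = in0 NAND y2 = LOW NAND HIGH = HIGH
y4 = y2 NOR y3 = HIGH NOR HIGH = LOW
y9 = in0 AND in1 = LOW AND HIGH = LOW
y10 = y3 XNOR in2 = HIGH XNOR HIGH = HIGH
y14 = y10 NOR y9 = HIGH NOR LOW = LOW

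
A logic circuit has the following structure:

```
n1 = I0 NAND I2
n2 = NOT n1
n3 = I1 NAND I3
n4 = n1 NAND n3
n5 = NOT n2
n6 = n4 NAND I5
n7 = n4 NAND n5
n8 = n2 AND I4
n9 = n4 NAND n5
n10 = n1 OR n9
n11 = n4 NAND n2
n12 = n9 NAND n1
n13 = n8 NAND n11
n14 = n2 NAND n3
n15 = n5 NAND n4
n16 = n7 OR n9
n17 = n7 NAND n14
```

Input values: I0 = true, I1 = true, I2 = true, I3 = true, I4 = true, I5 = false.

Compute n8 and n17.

n1 = I0 NAND I2 = true NAND true = false
n2 = NOT n1 = NOT false = true
n3 = I1 NAND I3 = true NAND true = false
n4 = n1 NAND n3 = false NAND false = true
n5 = NOT n2 = NOT true = false
n7 = n4 NAND n5 = true NAND false = true
n8 = n2 AND I4 = true AND true = true
n14 = n2 NAND n3 = true NAND false = true
n17 = n7 NAND n14 = true NAND true = false

n8 = true; n17 = false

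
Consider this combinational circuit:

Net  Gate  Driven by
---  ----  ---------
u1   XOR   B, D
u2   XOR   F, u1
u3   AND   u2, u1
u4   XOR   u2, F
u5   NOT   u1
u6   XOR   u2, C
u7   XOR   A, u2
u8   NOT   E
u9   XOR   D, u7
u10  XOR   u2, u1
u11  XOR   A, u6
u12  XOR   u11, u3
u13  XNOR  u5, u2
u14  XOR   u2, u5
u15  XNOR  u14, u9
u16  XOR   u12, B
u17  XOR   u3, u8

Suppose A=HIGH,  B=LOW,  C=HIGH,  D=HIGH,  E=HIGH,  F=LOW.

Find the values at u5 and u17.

u1 = B XOR D = LOW XOR HIGH = HIGH
u2 = F XOR u1 = LOW XOR HIGH = HIGH
u3 = u2 AND u1 = HIGH AND HIGH = HIGH
u5 = NOT u1 = NOT HIGH = LOW
u8 = NOT E = NOT HIGH = LOW
u17 = u3 XOR u8 = HIGH XOR LOW = HIGH

u5 = LOW, u17 = HIGH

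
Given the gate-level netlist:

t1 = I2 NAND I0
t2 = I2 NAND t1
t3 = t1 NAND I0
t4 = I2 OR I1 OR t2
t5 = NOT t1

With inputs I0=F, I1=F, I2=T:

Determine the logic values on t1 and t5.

t1 = I2 NAND I0 = T NAND F = T
t5 = NOT t1 = NOT T = F

t1 = T; t5 = F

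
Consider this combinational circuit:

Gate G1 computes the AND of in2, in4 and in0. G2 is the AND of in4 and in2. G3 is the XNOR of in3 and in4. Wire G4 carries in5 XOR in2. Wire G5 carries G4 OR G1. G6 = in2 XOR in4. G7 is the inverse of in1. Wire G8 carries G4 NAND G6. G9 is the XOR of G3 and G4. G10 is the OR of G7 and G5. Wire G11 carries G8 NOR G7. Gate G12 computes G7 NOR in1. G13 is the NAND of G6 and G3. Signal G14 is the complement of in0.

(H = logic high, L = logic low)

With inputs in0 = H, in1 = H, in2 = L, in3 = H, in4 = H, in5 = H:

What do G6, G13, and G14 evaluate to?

G6 = H, G13 = L, G14 = L

G3 = in3 XNOR in4 = H XNOR H = H
G6 = in2 XOR in4 = L XOR H = H
G13 = G6 NAND G3 = H NAND H = L
G14 = NOT in0 = NOT H = L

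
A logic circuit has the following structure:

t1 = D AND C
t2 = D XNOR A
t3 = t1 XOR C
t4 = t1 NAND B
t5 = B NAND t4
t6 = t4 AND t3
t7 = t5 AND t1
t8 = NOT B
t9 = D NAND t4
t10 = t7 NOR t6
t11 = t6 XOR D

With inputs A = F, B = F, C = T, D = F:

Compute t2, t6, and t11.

t2 = T, t6 = T, t11 = T

t1 = D AND C = F AND T = F
t2 = D XNOR A = F XNOR F = T
t3 = t1 XOR C = F XOR T = T
t4 = t1 NAND B = F NAND F = T
t6 = t4 AND t3 = T AND T = T
t11 = t6 XOR D = T XOR F = T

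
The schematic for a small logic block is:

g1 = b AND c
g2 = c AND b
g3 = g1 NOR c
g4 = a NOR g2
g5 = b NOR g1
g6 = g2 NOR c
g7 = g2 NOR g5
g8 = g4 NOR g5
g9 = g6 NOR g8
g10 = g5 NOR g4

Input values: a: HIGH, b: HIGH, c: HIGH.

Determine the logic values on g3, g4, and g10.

g3 = LOW  g4 = LOW  g10 = HIGH

g1 = b AND c = HIGH AND HIGH = HIGH
g2 = c AND b = HIGH AND HIGH = HIGH
g3 = g1 NOR c = HIGH NOR HIGH = LOW
g4 = a NOR g2 = HIGH NOR HIGH = LOW
g5 = b NOR g1 = HIGH NOR HIGH = LOW
g10 = g5 NOR g4 = LOW NOR LOW = HIGH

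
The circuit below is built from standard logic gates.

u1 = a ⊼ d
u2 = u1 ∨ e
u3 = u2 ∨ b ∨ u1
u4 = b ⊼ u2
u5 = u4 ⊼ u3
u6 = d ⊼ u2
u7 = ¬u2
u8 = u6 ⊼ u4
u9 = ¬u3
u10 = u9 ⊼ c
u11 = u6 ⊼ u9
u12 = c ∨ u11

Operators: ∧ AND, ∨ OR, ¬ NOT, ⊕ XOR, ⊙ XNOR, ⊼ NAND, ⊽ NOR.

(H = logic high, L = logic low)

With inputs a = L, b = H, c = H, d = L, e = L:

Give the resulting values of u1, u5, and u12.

u1 = H  u5 = H  u12 = H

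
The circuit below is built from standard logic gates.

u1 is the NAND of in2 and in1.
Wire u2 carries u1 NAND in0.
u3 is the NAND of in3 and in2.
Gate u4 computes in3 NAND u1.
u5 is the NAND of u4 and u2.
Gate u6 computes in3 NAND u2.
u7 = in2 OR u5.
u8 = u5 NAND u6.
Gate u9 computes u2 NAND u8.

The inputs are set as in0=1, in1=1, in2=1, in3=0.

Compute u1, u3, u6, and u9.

u1 = 0, u3 = 1, u6 = 1, u9 = 0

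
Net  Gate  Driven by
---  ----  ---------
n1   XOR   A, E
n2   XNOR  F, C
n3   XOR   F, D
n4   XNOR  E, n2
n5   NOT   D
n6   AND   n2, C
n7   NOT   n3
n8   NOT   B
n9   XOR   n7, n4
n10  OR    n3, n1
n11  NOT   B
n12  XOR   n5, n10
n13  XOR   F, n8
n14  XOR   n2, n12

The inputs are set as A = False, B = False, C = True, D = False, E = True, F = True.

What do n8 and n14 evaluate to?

n8 = True  n14 = True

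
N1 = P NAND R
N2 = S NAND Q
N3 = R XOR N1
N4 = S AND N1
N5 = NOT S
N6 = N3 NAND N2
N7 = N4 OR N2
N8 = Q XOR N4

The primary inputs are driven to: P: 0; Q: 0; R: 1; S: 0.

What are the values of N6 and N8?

N6 = 1  N8 = 0

N1 = P NAND R = 0 NAND 1 = 1
N2 = S NAND Q = 0 NAND 0 = 1
N3 = R XOR N1 = 1 XOR 1 = 0
N4 = S AND N1 = 0 AND 1 = 0
N6 = N3 NAND N2 = 0 NAND 1 = 1
N8 = Q XOR N4 = 0 XOR 0 = 0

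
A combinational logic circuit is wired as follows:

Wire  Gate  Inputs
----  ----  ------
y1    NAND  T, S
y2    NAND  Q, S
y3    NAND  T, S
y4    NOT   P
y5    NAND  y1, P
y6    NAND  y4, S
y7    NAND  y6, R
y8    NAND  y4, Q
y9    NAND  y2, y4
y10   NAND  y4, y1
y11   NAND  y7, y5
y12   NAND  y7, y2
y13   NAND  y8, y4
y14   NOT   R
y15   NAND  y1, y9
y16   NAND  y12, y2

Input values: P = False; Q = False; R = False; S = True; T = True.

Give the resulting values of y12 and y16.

y2 = Q NAND S = False NAND True = True
y4 = NOT P = NOT False = True
y6 = y4 NAND S = True NAND True = False
y7 = y6 NAND R = False NAND False = True
y12 = y7 NAND y2 = True NAND True = False
y16 = y12 NAND y2 = False NAND True = True

y12 = False, y16 = True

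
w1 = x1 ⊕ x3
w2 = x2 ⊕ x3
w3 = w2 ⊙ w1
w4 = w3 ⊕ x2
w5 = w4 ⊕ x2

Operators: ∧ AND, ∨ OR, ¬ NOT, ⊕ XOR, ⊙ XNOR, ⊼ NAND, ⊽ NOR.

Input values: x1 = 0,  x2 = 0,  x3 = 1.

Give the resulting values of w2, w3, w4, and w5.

w2 = 1  w3 = 1  w4 = 1  w5 = 1

w1 = x1 XOR x3 = 0 XOR 1 = 1
w2 = x2 XOR x3 = 0 XOR 1 = 1
w3 = w2 XNOR w1 = 1 XNOR 1 = 1
w4 = w3 XOR x2 = 1 XOR 0 = 1
w5 = w4 XOR x2 = 1 XOR 0 = 1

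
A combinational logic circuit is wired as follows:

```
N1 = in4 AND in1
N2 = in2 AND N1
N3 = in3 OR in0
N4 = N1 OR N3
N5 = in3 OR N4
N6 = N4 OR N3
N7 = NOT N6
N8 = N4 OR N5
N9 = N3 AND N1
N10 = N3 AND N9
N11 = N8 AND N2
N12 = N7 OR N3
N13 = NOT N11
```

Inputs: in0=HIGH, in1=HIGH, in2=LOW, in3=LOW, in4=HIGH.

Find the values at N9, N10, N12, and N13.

N1 = in4 AND in1 = HIGH AND HIGH = HIGH
N2 = in2 AND N1 = LOW AND HIGH = LOW
N3 = in3 OR in0 = LOW OR HIGH = HIGH
N4 = N1 OR N3 = HIGH OR HIGH = HIGH
N5 = in3 OR N4 = LOW OR HIGH = HIGH
N6 = N4 OR N3 = HIGH OR HIGH = HIGH
N7 = NOT N6 = NOT HIGH = LOW
N8 = N4 OR N5 = HIGH OR HIGH = HIGH
N9 = N3 AND N1 = HIGH AND HIGH = HIGH
N10 = N3 AND N9 = HIGH AND HIGH = HIGH
N11 = N8 AND N2 = HIGH AND LOW = LOW
N12 = N7 OR N3 = LOW OR HIGH = HIGH
N13 = NOT N11 = NOT LOW = HIGH

N9 = HIGH; N10 = HIGH; N12 = HIGH; N13 = HIGH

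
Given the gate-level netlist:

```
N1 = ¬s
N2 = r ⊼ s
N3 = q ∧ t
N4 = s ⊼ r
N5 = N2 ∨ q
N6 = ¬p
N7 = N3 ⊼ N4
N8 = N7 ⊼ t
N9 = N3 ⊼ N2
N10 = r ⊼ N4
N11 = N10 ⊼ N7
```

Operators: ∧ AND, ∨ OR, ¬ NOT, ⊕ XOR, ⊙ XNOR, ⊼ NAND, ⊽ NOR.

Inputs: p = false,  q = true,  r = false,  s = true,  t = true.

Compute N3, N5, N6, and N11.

N2 = r NAND s = false NAND true = true
N3 = q AND t = true AND true = true
N4 = s NAND r = true NAND false = true
N5 = N2 OR q = true OR true = true
N6 = NOT p = NOT false = true
N7 = N3 NAND N4 = true NAND true = false
N10 = r NAND N4 = false NAND true = true
N11 = N10 NAND N7 = true NAND false = true

N3 = true  N5 = true  N6 = true  N11 = true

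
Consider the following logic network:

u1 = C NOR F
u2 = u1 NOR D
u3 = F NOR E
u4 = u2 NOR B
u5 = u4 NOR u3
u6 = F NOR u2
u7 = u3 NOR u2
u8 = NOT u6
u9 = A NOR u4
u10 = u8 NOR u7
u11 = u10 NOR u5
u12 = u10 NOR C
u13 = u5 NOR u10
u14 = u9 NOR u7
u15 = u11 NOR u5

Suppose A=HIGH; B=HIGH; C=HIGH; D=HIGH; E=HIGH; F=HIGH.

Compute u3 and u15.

u3 = LOW, u15 = LOW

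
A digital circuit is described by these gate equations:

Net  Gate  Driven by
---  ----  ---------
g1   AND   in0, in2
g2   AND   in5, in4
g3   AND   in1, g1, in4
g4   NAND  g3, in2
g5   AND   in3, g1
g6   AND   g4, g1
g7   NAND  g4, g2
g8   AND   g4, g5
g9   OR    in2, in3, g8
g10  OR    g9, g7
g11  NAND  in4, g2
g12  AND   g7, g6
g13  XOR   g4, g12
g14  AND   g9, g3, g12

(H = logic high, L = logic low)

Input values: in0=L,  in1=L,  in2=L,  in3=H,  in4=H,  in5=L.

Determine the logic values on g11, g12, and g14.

g11 = H, g12 = L, g14 = L

g1 = in0 AND in2 = L AND L = L
g2 = in5 AND in4 = L AND H = L
g3 = in1 AND g1 AND in4 = L AND L AND H = L
g4 = g3 NAND in2 = L NAND L = H
g5 = in3 AND g1 = H AND L = L
g6 = g4 AND g1 = H AND L = L
g7 = g4 NAND g2 = H NAND L = H
g8 = g4 AND g5 = H AND L = L
g9 = in2 OR in3 OR g8 = L OR H OR L = H
g11 = in4 NAND g2 = H NAND L = H
g12 = g7 AND g6 = H AND L = L
g14 = g9 AND g3 AND g12 = H AND L AND L = L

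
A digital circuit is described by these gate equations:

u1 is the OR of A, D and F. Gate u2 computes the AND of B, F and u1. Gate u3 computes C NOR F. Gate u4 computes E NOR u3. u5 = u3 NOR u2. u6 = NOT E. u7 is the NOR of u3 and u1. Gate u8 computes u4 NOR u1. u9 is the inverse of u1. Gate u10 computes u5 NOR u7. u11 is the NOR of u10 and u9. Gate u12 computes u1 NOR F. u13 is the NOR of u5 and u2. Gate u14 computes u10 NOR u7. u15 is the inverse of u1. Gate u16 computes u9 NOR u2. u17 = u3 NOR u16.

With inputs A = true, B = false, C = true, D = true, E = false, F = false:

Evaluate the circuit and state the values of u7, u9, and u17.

u1 = A OR D OR F = true OR true OR false = true
u2 = B AND F AND u1 = false AND false AND true = false
u3 = C NOR F = true NOR false = false
u7 = u3 NOR u1 = false NOR true = false
u9 = NOT u1 = NOT true = false
u16 = u9 NOR u2 = false NOR false = true
u17 = u3 NOR u16 = false NOR true = false

u7 = false  u9 = false  u17 = false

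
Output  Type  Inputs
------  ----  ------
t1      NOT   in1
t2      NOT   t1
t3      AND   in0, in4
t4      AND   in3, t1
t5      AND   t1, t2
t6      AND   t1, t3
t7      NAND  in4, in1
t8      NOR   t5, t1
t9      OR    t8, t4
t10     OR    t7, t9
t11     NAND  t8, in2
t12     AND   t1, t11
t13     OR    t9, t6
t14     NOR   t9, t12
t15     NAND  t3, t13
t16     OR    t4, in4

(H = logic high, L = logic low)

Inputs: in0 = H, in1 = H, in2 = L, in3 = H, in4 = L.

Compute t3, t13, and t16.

t3 = L  t13 = H  t16 = L

t1 = NOT in1 = NOT H = L
t2 = NOT t1 = NOT L = H
t3 = in0 AND in4 = H AND L = L
t4 = in3 AND t1 = H AND L = L
t5 = t1 AND t2 = L AND H = L
t6 = t1 AND t3 = L AND L = L
t8 = t5 NOR t1 = L NOR L = H
t9 = t8 OR t4 = H OR L = H
t13 = t9 OR t6 = H OR L = H
t16 = t4 OR in4 = L OR L = L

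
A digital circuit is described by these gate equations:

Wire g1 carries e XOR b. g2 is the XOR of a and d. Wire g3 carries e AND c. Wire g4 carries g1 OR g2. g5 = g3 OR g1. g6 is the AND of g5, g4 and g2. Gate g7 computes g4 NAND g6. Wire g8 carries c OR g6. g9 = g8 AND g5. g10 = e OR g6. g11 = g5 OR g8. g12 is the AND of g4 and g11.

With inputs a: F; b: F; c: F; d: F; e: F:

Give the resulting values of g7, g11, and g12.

g7 = T; g11 = F; g12 = F

g1 = e XOR b = F XOR F = F
g2 = a XOR d = F XOR F = F
g3 = e AND c = F AND F = F
g4 = g1 OR g2 = F OR F = F
g5 = g3 OR g1 = F OR F = F
g6 = g5 AND g4 AND g2 = F AND F AND F = F
g7 = g4 NAND g6 = F NAND F = T
g8 = c OR g6 = F OR F = F
g11 = g5 OR g8 = F OR F = F
g12 = g4 AND g11 = F AND F = F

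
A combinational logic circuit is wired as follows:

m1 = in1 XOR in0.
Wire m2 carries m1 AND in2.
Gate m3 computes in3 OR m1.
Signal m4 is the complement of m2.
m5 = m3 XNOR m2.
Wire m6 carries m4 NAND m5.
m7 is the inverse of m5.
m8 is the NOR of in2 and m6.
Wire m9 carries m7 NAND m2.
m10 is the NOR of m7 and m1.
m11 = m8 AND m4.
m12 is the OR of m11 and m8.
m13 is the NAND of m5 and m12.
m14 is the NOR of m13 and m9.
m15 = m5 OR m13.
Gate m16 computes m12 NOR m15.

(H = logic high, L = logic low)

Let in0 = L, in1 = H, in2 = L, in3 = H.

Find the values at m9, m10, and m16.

m1 = in1 XOR in0 = H XOR L = H
m2 = m1 AND in2 = H AND L = L
m3 = in3 OR m1 = H OR H = H
m4 = NOT m2 = NOT L = H
m5 = m3 XNOR m2 = H XNOR L = L
m6 = m4 NAND m5 = H NAND L = H
m7 = NOT m5 = NOT L = H
m8 = in2 NOR m6 = L NOR H = L
m9 = m7 NAND m2 = H NAND L = H
m10 = m7 NOR m1 = H NOR H = L
m11 = m8 AND m4 = L AND H = L
m12 = m11 OR m8 = L OR L = L
m13 = m5 NAND m12 = L NAND L = H
m15 = m5 OR m13 = L OR H = H
m16 = m12 NOR m15 = L NOR H = L

m9 = H, m10 = L, m16 = L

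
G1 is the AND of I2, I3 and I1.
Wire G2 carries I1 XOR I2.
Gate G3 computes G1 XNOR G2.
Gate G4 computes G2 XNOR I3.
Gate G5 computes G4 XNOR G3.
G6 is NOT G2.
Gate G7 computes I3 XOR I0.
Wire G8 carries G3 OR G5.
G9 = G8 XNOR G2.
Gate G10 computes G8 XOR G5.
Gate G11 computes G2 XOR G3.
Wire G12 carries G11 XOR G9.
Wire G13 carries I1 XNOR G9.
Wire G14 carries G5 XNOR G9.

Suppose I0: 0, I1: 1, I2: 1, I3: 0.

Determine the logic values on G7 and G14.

G1 = I2 AND I3 AND I1 = 1 AND 0 AND 1 = 0
G2 = I1 XOR I2 = 1 XOR 1 = 0
G3 = G1 XNOR G2 = 0 XNOR 0 = 1
G4 = G2 XNOR I3 = 0 XNOR 0 = 1
G5 = G4 XNOR G3 = 1 XNOR 1 = 1
G7 = I3 XOR I0 = 0 XOR 0 = 0
G8 = G3 OR G5 = 1 OR 1 = 1
G9 = G8 XNOR G2 = 1 XNOR 0 = 0
G14 = G5 XNOR G9 = 1 XNOR 0 = 0

G7 = 0  G14 = 0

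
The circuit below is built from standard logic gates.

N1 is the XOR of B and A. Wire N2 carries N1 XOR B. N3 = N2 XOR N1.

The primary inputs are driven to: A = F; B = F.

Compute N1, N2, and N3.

N1 = F; N2 = F; N3 = F

N1 = B XOR A = F XOR F = F
N2 = N1 XOR B = F XOR F = F
N3 = N2 XOR N1 = F XOR F = F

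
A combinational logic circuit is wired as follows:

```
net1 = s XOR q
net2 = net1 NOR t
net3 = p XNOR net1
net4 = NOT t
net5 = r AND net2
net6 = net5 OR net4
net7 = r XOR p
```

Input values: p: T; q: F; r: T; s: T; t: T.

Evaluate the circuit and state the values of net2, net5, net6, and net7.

net1 = s XOR q = T XOR F = T
net2 = net1 NOR t = T NOR T = F
net4 = NOT t = NOT T = F
net5 = r AND net2 = T AND F = F
net6 = net5 OR net4 = F OR F = F
net7 = r XOR p = T XOR T = F

net2 = F  net5 = F  net6 = F  net7 = F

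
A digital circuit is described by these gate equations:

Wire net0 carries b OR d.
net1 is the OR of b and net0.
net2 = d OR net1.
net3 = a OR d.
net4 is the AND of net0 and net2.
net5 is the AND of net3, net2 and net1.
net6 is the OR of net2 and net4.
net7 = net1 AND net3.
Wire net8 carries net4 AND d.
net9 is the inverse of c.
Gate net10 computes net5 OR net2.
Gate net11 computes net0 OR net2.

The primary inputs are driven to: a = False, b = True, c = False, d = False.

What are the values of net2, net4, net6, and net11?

net2 = True, net4 = True, net6 = True, net11 = True

net0 = b OR d = True OR False = True
net1 = b OR net0 = True OR True = True
net2 = d OR net1 = False OR True = True
net4 = net0 AND net2 = True AND True = True
net6 = net2 OR net4 = True OR True = True
net11 = net0 OR net2 = True OR True = True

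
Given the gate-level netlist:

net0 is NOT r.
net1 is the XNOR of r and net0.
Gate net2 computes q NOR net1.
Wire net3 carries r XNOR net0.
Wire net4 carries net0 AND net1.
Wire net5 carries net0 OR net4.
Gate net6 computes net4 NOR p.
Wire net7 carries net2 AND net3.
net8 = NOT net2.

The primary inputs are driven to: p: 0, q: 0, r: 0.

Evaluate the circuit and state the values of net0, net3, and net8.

net0 = 1; net3 = 0; net8 = 0

net0 = NOT r = NOT 0 = 1
net1 = r XNOR net0 = 0 XNOR 1 = 0
net2 = q NOR net1 = 0 NOR 0 = 1
net3 = r XNOR net0 = 0 XNOR 1 = 0
net8 = NOT net2 = NOT 1 = 0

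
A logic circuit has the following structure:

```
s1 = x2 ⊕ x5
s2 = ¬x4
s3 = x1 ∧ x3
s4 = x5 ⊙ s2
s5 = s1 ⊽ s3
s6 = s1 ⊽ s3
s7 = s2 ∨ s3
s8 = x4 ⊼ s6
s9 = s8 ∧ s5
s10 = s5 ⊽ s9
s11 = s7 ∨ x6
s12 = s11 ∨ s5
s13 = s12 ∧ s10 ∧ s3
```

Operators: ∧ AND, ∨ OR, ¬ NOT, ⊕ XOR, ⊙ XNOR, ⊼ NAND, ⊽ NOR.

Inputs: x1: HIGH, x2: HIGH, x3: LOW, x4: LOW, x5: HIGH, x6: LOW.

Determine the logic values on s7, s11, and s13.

s7 = HIGH  s11 = HIGH  s13 = LOW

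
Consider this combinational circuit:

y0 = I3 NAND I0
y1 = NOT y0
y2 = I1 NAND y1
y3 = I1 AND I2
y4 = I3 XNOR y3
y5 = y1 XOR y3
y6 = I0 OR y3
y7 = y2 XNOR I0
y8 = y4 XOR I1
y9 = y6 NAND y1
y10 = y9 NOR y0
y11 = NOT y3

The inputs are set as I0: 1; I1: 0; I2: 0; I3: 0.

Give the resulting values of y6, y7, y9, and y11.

y0 = I3 NAND I0 = 0 NAND 1 = 1
y1 = NOT y0 = NOT 1 = 0
y2 = I1 NAND y1 = 0 NAND 0 = 1
y3 = I1 AND I2 = 0 AND 0 = 0
y6 = I0 OR y3 = 1 OR 0 = 1
y7 = y2 XNOR I0 = 1 XNOR 1 = 1
y9 = y6 NAND y1 = 1 NAND 0 = 1
y11 = NOT y3 = NOT 0 = 1

y6 = 1, y7 = 1, y9 = 1, y11 = 1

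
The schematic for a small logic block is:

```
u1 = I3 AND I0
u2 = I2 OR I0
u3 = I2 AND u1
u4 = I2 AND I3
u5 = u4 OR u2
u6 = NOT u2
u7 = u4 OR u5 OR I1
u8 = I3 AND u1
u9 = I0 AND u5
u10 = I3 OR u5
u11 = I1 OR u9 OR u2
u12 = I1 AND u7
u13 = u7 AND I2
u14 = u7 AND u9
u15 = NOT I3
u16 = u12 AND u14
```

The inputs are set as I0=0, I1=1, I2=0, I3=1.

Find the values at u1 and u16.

u1 = 0, u16 = 0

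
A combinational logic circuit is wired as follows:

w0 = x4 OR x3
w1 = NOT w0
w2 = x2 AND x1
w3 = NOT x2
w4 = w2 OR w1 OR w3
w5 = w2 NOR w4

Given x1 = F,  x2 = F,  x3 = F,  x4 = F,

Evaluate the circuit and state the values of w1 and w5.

w1 = T; w5 = F

w0 = x4 OR x3 = F OR F = F
w1 = NOT w0 = NOT F = T
w2 = x2 AND x1 = F AND F = F
w3 = NOT x2 = NOT F = T
w4 = w2 OR w1 OR w3 = F OR T OR T = T
w5 = w2 NOR w4 = F NOR T = F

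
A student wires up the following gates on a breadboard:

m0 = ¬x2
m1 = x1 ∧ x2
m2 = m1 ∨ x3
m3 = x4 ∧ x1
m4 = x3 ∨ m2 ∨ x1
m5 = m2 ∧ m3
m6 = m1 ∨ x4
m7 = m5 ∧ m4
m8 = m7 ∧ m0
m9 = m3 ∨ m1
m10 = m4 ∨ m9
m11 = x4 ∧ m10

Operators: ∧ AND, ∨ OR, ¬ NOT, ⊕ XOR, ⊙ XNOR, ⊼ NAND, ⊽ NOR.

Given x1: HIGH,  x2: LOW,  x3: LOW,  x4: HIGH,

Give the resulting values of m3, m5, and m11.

m3 = HIGH; m5 = LOW; m11 = HIGH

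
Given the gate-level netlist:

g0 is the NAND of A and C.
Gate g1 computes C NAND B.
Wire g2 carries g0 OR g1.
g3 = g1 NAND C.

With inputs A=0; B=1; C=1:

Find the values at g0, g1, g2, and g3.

g0 = 1; g1 = 0; g2 = 1; g3 = 1

g0 = A NAND C = 0 NAND 1 = 1
g1 = C NAND B = 1 NAND 1 = 0
g2 = g0 OR g1 = 1 OR 0 = 1
g3 = g1 NAND C = 0 NAND 1 = 1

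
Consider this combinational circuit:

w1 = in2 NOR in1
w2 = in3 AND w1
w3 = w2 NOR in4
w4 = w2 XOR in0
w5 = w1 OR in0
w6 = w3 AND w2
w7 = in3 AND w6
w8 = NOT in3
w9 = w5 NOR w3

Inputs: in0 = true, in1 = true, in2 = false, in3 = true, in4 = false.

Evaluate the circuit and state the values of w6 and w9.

w1 = in2 NOR in1 = false NOR true = false
w2 = in3 AND w1 = true AND false = false
w3 = w2 NOR in4 = false NOR false = true
w5 = w1 OR in0 = false OR true = true
w6 = w3 AND w2 = true AND false = false
w9 = w5 NOR w3 = true NOR true = false

w6 = false  w9 = false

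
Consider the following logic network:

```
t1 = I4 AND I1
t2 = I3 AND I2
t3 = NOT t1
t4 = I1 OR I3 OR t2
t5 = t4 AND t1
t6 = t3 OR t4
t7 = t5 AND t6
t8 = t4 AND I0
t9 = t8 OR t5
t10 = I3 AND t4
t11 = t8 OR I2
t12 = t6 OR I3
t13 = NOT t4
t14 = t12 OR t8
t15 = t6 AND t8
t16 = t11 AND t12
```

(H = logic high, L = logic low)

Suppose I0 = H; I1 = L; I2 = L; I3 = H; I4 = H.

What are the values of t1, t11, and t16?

t1 = I4 AND I1 = H AND L = L
t2 = I3 AND I2 = H AND L = L
t3 = NOT t1 = NOT L = H
t4 = I1 OR I3 OR t2 = L OR H OR L = H
t6 = t3 OR t4 = H OR H = H
t8 = t4 AND I0 = H AND H = H
t11 = t8 OR I2 = H OR L = H
t12 = t6 OR I3 = H OR H = H
t16 = t11 AND t12 = H AND H = H

t1 = L; t11 = H; t16 = H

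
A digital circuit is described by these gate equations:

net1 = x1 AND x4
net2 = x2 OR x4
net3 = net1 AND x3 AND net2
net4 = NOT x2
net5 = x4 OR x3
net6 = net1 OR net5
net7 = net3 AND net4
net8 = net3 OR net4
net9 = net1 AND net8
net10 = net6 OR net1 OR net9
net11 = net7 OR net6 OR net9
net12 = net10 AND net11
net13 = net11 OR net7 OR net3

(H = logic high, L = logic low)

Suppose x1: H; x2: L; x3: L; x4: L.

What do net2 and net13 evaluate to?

net1 = x1 AND x4 = H AND L = L
net2 = x2 OR x4 = L OR L = L
net3 = net1 AND x3 AND net2 = L AND L AND L = L
net4 = NOT x2 = NOT L = H
net5 = x4 OR x3 = L OR L = L
net6 = net1 OR net5 = L OR L = L
net7 = net3 AND net4 = L AND H = L
net8 = net3 OR net4 = L OR H = H
net9 = net1 AND net8 = L AND H = L
net11 = net7 OR net6 OR net9 = L OR L OR L = L
net13 = net11 OR net7 OR net3 = L OR L OR L = L

net2 = L  net13 = L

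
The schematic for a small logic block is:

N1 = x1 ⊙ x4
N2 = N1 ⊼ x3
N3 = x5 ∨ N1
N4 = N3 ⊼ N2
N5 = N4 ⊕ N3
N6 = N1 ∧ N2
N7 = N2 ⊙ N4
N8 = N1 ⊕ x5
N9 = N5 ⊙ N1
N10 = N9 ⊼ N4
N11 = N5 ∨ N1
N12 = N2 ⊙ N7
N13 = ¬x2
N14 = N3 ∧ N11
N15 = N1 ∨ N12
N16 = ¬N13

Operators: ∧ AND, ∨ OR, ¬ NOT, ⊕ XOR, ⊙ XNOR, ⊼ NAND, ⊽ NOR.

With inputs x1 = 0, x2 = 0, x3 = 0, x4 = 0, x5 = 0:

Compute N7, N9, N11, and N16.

N1 = x1 XNOR x4 = 0 XNOR 0 = 1
N2 = N1 NAND x3 = 1 NAND 0 = 1
N3 = x5 OR N1 = 0 OR 1 = 1
N4 = N3 NAND N2 = 1 NAND 1 = 0
N5 = N4 XOR N3 = 0 XOR 1 = 1
N7 = N2 XNOR N4 = 1 XNOR 0 = 0
N9 = N5 XNOR N1 = 1 XNOR 1 = 1
N11 = N5 OR N1 = 1 OR 1 = 1
N13 = NOT x2 = NOT 0 = 1
N16 = NOT N13 = NOT 1 = 0

N7 = 0; N9 = 1; N11 = 1; N16 = 0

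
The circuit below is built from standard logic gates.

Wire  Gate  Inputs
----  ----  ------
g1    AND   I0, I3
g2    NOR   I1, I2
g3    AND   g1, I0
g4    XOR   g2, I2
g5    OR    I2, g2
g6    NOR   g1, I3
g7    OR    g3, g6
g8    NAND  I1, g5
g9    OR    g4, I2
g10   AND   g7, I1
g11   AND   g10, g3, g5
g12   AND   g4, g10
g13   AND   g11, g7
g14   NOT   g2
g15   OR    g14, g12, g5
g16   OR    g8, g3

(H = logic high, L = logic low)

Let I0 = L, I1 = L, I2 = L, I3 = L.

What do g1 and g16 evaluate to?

g1 = L; g16 = H

g1 = I0 AND I3 = L AND L = L
g2 = I1 NOR I2 = L NOR L = H
g3 = g1 AND I0 = L AND L = L
g5 = I2 OR g2 = L OR H = H
g8 = I1 NAND g5 = L NAND H = H
g16 = g8 OR g3 = H OR L = H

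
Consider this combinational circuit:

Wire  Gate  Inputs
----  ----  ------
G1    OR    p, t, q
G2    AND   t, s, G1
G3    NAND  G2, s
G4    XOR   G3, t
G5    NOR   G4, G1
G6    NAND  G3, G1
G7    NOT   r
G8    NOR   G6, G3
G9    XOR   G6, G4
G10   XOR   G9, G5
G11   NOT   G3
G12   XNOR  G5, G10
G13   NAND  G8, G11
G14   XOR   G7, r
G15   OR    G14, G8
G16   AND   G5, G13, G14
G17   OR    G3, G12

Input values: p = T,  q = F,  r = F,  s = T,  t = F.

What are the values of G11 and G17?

G11 = F, G17 = T

G1 = p OR t OR q = T OR F OR F = T
G2 = t AND s AND G1 = F AND T AND T = F
G3 = G2 NAND s = F NAND T = T
G4 = G3 XOR t = T XOR F = T
G5 = G4 NOR G1 = T NOR T = F
G6 = G3 NAND G1 = T NAND T = F
G9 = G6 XOR G4 = F XOR T = T
G10 = G9 XOR G5 = T XOR F = T
G11 = NOT G3 = NOT T = F
G12 = G5 XNOR G10 = F XNOR T = F
G17 = G3 OR G12 = T OR F = T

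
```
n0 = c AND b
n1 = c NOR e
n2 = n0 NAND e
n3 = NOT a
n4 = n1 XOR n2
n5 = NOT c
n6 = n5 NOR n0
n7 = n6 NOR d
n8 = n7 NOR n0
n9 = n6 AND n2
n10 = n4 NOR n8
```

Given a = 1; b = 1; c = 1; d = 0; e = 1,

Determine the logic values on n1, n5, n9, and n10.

n1 = 0, n5 = 0, n9 = 0, n10 = 1

n0 = c AND b = 1 AND 1 = 1
n1 = c NOR e = 1 NOR 1 = 0
n2 = n0 NAND e = 1 NAND 1 = 0
n4 = n1 XOR n2 = 0 XOR 0 = 0
n5 = NOT c = NOT 1 = 0
n6 = n5 NOR n0 = 0 NOR 1 = 0
n7 = n6 NOR d = 0 NOR 0 = 1
n8 = n7 NOR n0 = 1 NOR 1 = 0
n9 = n6 AND n2 = 0 AND 0 = 0
n10 = n4 NOR n8 = 0 NOR 0 = 1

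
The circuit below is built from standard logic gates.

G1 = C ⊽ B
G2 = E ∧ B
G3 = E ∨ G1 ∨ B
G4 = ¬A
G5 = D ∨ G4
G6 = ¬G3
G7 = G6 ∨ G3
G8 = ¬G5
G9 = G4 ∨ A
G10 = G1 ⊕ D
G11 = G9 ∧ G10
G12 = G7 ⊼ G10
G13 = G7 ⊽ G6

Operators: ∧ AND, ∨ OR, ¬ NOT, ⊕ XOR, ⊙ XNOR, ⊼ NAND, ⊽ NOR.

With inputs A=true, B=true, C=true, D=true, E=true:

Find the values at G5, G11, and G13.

G1 = C NOR B = true NOR true = false
G3 = E OR G1 OR B = true OR false OR true = true
G4 = NOT A = NOT true = false
G5 = D OR G4 = true OR false = true
G6 = NOT G3 = NOT true = false
G7 = G6 OR G3 = false OR true = true
G9 = G4 OR A = false OR true = true
G10 = G1 XOR D = false XOR true = true
G11 = G9 AND G10 = true AND true = true
G13 = G7 NOR G6 = true NOR false = false

G5 = true, G11 = true, G13 = false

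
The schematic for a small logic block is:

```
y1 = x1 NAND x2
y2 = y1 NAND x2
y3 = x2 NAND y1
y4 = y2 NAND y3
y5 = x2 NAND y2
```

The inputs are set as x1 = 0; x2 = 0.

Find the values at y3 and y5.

y1 = x1 NAND x2 = 0 NAND 0 = 1
y2 = y1 NAND x2 = 1 NAND 0 = 1
y3 = x2 NAND y1 = 0 NAND 1 = 1
y5 = x2 NAND y2 = 0 NAND 1 = 1

y3 = 1, y5 = 1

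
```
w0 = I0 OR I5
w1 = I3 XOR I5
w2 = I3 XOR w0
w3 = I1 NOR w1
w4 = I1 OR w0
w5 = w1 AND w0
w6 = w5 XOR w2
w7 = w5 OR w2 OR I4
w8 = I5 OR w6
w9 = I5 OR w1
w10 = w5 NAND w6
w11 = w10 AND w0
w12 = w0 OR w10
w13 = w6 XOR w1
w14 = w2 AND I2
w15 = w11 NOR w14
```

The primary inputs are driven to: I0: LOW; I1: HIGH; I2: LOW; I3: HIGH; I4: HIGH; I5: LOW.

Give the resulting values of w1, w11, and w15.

w1 = HIGH; w11 = LOW; w15 = HIGH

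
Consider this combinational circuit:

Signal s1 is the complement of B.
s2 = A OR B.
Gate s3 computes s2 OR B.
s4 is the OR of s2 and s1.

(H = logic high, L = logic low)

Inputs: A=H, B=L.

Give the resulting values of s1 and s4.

s1 = H  s4 = H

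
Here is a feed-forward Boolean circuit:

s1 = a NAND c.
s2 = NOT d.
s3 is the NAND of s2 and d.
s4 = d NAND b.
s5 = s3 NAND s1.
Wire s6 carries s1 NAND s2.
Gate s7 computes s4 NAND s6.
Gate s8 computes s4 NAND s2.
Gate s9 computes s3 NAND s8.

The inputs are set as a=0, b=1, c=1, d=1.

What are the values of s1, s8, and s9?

s1 = 1, s8 = 1, s9 = 0

s1 = a NAND c = 0 NAND 1 = 1
s2 = NOT d = NOT 1 = 0
s3 = s2 NAND d = 0 NAND 1 = 1
s4 = d NAND b = 1 NAND 1 = 0
s8 = s4 NAND s2 = 0 NAND 0 = 1
s9 = s3 NAND s8 = 1 NAND 1 = 0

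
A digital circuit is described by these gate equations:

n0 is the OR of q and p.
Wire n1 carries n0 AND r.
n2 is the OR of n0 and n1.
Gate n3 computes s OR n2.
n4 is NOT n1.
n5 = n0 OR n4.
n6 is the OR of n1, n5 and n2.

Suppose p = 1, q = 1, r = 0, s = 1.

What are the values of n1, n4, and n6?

n0 = q OR p = 1 OR 1 = 1
n1 = n0 AND r = 1 AND 0 = 0
n2 = n0 OR n1 = 1 OR 0 = 1
n4 = NOT n1 = NOT 0 = 1
n5 = n0 OR n4 = 1 OR 1 = 1
n6 = n1 OR n5 OR n2 = 0 OR 1 OR 1 = 1

n1 = 0, n4 = 1, n6 = 1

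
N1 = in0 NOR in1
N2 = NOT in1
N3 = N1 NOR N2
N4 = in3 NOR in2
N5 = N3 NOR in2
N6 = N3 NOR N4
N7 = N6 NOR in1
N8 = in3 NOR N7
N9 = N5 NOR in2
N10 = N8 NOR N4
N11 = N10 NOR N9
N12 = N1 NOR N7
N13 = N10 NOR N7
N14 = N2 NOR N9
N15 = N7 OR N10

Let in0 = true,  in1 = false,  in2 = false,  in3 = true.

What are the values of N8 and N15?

N8 = false, N15 = true

N1 = in0 NOR in1 = true NOR false = false
N2 = NOT in1 = NOT false = true
N3 = N1 NOR N2 = false NOR true = false
N4 = in3 NOR in2 = true NOR false = false
N6 = N3 NOR N4 = false NOR false = true
N7 = N6 NOR in1 = true NOR false = false
N8 = in3 NOR N7 = true NOR false = false
N10 = N8 NOR N4 = false NOR false = true
N15 = N7 OR N10 = false OR true = true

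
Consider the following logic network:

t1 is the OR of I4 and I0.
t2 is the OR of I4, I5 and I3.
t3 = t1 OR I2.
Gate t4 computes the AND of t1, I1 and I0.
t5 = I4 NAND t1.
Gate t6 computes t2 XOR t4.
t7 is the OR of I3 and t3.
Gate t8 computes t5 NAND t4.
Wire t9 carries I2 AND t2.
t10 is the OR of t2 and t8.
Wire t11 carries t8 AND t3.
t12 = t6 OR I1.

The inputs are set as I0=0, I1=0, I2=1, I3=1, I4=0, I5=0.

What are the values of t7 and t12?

t1 = I4 OR I0 = 0 OR 0 = 0
t2 = I4 OR I5 OR I3 = 0 OR 0 OR 1 = 1
t3 = t1 OR I2 = 0 OR 1 = 1
t4 = t1 AND I1 AND I0 = 0 AND 0 AND 0 = 0
t6 = t2 XOR t4 = 1 XOR 0 = 1
t7 = I3 OR t3 = 1 OR 1 = 1
t12 = t6 OR I1 = 1 OR 0 = 1

t7 = 1, t12 = 1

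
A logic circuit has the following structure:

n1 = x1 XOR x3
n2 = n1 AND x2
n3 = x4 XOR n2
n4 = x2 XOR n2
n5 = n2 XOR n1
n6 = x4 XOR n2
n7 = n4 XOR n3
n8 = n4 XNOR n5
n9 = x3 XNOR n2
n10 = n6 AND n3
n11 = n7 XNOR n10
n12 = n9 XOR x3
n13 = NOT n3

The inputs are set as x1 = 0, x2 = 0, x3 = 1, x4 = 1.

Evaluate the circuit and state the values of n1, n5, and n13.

n1 = x1 XOR x3 = 0 XOR 1 = 1
n2 = n1 AND x2 = 1 AND 0 = 0
n3 = x4 XOR n2 = 1 XOR 0 = 1
n5 = n2 XOR n1 = 0 XOR 1 = 1
n13 = NOT n3 = NOT 1 = 0

n1 = 1  n5 = 1  n13 = 0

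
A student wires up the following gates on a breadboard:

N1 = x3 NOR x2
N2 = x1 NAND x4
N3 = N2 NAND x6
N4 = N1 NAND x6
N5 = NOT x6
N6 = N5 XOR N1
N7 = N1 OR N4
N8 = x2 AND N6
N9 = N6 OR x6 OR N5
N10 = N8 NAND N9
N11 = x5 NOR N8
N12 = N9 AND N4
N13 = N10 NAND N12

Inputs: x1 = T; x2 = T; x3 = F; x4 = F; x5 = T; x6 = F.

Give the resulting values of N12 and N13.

N1 = x3 NOR x2 = F NOR T = F
N4 = N1 NAND x6 = F NAND F = T
N5 = NOT x6 = NOT F = T
N6 = N5 XOR N1 = T XOR F = T
N8 = x2 AND N6 = T AND T = T
N9 = N6 OR x6 OR N5 = T OR F OR T = T
N10 = N8 NAND N9 = T NAND T = F
N12 = N9 AND N4 = T AND T = T
N13 = N10 NAND N12 = F NAND T = T

N12 = T, N13 = T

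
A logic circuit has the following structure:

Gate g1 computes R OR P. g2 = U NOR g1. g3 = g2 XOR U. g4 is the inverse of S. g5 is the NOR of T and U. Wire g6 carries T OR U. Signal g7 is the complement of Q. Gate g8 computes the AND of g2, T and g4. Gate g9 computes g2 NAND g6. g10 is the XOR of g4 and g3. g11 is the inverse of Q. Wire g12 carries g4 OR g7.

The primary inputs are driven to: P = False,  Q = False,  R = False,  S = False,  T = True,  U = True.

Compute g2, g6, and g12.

g1 = R OR P = False OR False = False
g2 = U NOR g1 = True NOR False = False
g4 = NOT S = NOT False = True
g6 = T OR U = True OR True = True
g7 = NOT Q = NOT False = True
g12 = g4 OR g7 = True OR True = True

g2 = False, g6 = True, g12 = True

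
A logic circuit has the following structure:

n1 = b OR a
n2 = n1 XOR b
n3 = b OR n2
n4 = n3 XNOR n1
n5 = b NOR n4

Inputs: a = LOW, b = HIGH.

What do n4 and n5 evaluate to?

n1 = b OR a = HIGH OR LOW = HIGH
n2 = n1 XOR b = HIGH XOR HIGH = LOW
n3 = b OR n2 = HIGH OR LOW = HIGH
n4 = n3 XNOR n1 = HIGH XNOR HIGH = HIGH
n5 = b NOR n4 = HIGH NOR HIGH = LOW

n4 = HIGH  n5 = LOW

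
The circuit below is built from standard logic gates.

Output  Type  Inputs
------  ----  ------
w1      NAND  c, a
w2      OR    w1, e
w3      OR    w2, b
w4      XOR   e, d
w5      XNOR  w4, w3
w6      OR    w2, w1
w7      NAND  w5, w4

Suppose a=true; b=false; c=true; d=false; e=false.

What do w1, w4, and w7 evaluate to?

w1 = c NAND a = true NAND true = false
w2 = w1 OR e = false OR false = false
w3 = w2 OR b = false OR false = false
w4 = e XOR d = false XOR false = false
w5 = w4 XNOR w3 = false XNOR false = true
w7 = w5 NAND w4 = true NAND false = true

w1 = false  w4 = false  w7 = true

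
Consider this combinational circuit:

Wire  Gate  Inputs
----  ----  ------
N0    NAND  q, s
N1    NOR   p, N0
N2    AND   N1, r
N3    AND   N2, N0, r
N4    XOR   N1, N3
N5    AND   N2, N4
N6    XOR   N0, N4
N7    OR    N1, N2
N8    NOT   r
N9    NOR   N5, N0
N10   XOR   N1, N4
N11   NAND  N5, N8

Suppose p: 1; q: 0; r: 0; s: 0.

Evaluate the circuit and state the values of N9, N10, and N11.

N9 = 0, N10 = 0, N11 = 1

N0 = q NAND s = 0 NAND 0 = 1
N1 = p NOR N0 = 1 NOR 1 = 0
N2 = N1 AND r = 0 AND 0 = 0
N3 = N2 AND N0 AND r = 0 AND 1 AND 0 = 0
N4 = N1 XOR N3 = 0 XOR 0 = 0
N5 = N2 AND N4 = 0 AND 0 = 0
N8 = NOT r = NOT 0 = 1
N9 = N5 NOR N0 = 0 NOR 1 = 0
N10 = N1 XOR N4 = 0 XOR 0 = 0
N11 = N5 NAND N8 = 0 NAND 1 = 1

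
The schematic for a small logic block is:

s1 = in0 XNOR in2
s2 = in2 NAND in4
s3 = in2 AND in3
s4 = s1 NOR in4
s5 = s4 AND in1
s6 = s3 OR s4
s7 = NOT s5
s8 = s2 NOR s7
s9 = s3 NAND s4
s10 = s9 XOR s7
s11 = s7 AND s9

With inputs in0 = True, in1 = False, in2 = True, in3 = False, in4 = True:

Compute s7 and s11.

s7 = True, s11 = True

s1 = in0 XNOR in2 = True XNOR True = True
s3 = in2 AND in3 = True AND False = False
s4 = s1 NOR in4 = True NOR True = False
s5 = s4 AND in1 = False AND False = False
s7 = NOT s5 = NOT False = True
s9 = s3 NAND s4 = False NAND False = True
s11 = s7 AND s9 = True AND True = True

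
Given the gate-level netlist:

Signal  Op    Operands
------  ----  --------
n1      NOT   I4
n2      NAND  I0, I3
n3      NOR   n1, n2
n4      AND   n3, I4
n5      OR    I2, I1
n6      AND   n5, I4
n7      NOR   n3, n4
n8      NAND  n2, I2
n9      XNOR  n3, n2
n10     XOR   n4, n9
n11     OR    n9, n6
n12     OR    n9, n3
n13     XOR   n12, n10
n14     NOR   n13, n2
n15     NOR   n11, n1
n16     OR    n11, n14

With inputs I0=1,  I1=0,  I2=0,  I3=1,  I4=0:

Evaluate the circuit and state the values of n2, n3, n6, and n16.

n2 = 0, n3 = 0, n6 = 0, n16 = 1

n1 = NOT I4 = NOT 0 = 1
n2 = I0 NAND I3 = 1 NAND 1 = 0
n3 = n1 NOR n2 = 1 NOR 0 = 0
n4 = n3 AND I4 = 0 AND 0 = 0
n5 = I2 OR I1 = 0 OR 0 = 0
n6 = n5 AND I4 = 0 AND 0 = 0
n9 = n3 XNOR n2 = 0 XNOR 0 = 1
n10 = n4 XOR n9 = 0 XOR 1 = 1
n11 = n9 OR n6 = 1 OR 0 = 1
n12 = n9 OR n3 = 1 OR 0 = 1
n13 = n12 XOR n10 = 1 XOR 1 = 0
n14 = n13 NOR n2 = 0 NOR 0 = 1
n16 = n11 OR n14 = 1 OR 1 = 1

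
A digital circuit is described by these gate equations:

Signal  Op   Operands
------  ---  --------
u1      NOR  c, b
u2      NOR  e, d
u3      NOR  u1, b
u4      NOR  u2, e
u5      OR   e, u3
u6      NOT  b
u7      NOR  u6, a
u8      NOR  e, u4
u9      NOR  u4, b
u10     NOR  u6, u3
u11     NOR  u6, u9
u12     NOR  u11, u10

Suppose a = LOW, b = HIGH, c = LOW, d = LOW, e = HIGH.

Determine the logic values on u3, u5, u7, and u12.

u1 = c NOR b = LOW NOR HIGH = LOW
u2 = e NOR d = HIGH NOR LOW = LOW
u3 = u1 NOR b = LOW NOR HIGH = LOW
u4 = u2 NOR e = LOW NOR HIGH = LOW
u5 = e OR u3 = HIGH OR LOW = HIGH
u6 = NOT b = NOT HIGH = LOW
u7 = u6 NOR a = LOW NOR LOW = HIGH
u9 = u4 NOR b = LOW NOR HIGH = LOW
u10 = u6 NOR u3 = LOW NOR LOW = HIGH
u11 = u6 NOR u9 = LOW NOR LOW = HIGH
u12 = u11 NOR u10 = HIGH NOR HIGH = LOW

u3 = LOW; u5 = HIGH; u7 = HIGH; u12 = LOW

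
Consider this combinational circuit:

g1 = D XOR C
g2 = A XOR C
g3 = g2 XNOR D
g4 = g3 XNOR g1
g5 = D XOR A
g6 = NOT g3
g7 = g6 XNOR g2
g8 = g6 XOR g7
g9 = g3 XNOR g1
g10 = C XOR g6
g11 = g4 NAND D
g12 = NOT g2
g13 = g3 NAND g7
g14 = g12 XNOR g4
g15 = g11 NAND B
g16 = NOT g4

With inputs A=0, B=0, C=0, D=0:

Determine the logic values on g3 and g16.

g3 = 1, g16 = 1

g1 = D XOR C = 0 XOR 0 = 0
g2 = A XOR C = 0 XOR 0 = 0
g3 = g2 XNOR D = 0 XNOR 0 = 1
g4 = g3 XNOR g1 = 1 XNOR 0 = 0
g16 = NOT g4 = NOT 0 = 1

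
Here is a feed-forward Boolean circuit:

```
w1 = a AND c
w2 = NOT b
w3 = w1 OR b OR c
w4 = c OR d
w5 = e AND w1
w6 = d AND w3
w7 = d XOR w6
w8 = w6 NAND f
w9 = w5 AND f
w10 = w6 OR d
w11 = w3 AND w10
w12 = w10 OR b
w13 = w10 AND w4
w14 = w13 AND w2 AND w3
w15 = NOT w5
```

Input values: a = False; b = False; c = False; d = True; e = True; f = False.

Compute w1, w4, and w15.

w1 = False  w4 = True  w15 = True

w1 = a AND c = False AND False = False
w4 = c OR d = False OR True = True
w5 = e AND w1 = True AND False = False
w15 = NOT w5 = NOT False = True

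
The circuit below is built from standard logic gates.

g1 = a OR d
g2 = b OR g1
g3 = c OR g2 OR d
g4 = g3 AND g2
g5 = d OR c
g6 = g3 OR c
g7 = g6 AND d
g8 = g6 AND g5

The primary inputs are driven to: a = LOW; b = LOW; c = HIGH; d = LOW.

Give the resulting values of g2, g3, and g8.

g2 = LOW, g3 = HIGH, g8 = HIGH

g1 = a OR d = LOW OR LOW = LOW
g2 = b OR g1 = LOW OR LOW = LOW
g3 = c OR g2 OR d = HIGH OR LOW OR LOW = HIGH
g5 = d OR c = LOW OR HIGH = HIGH
g6 = g3 OR c = HIGH OR HIGH = HIGH
g8 = g6 AND g5 = HIGH AND HIGH = HIGH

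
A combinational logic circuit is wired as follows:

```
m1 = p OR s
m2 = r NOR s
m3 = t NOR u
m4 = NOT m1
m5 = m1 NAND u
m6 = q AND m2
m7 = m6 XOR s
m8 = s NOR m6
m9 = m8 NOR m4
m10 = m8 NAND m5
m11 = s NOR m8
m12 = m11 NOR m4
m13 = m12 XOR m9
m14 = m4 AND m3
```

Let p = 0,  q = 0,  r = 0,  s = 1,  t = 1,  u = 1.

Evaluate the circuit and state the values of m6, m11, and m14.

m1 = p OR s = 0 OR 1 = 1
m2 = r NOR s = 0 NOR 1 = 0
m3 = t NOR u = 1 NOR 1 = 0
m4 = NOT m1 = NOT 1 = 0
m6 = q AND m2 = 0 AND 0 = 0
m8 = s NOR m6 = 1 NOR 0 = 0
m11 = s NOR m8 = 1 NOR 0 = 0
m14 = m4 AND m3 = 0 AND 0 = 0

m6 = 0, m11 = 0, m14 = 0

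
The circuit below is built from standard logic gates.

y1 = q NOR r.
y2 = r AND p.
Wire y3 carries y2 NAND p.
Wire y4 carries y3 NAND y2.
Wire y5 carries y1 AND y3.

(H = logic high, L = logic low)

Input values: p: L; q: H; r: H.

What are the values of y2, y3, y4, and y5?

y1 = q NOR r = H NOR H = L
y2 = r AND p = H AND L = L
y3 = y2 NAND p = L NAND L = H
y4 = y3 NAND y2 = H NAND L = H
y5 = y1 AND y3 = L AND H = L

y2 = L, y3 = H, y4 = H, y5 = L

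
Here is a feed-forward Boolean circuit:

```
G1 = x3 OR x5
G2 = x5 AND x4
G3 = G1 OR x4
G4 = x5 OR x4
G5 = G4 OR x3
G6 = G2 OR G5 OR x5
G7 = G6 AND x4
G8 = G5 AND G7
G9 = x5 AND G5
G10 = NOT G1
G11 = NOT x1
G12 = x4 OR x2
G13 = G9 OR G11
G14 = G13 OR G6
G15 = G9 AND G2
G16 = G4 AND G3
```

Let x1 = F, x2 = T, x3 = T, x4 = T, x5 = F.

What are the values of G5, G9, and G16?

G1 = x3 OR x5 = T OR F = T
G3 = G1 OR x4 = T OR T = T
G4 = x5 OR x4 = F OR T = T
G5 = G4 OR x3 = T OR T = T
G9 = x5 AND G5 = F AND T = F
G16 = G4 AND G3 = T AND T = T

G5 = T, G9 = F, G16 = T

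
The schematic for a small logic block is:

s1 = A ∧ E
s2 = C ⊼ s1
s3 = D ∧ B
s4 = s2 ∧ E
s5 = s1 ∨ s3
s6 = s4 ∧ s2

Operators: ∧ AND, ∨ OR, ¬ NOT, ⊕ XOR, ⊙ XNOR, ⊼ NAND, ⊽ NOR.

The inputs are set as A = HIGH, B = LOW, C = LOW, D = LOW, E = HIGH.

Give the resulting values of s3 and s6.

s1 = A AND E = HIGH AND HIGH = HIGH
s2 = C NAND s1 = LOW NAND HIGH = HIGH
s3 = D AND B = LOW AND LOW = LOW
s4 = s2 AND E = HIGH AND HIGH = HIGH
s6 = s4 AND s2 = HIGH AND HIGH = HIGH

s3 = LOW  s6 = HIGH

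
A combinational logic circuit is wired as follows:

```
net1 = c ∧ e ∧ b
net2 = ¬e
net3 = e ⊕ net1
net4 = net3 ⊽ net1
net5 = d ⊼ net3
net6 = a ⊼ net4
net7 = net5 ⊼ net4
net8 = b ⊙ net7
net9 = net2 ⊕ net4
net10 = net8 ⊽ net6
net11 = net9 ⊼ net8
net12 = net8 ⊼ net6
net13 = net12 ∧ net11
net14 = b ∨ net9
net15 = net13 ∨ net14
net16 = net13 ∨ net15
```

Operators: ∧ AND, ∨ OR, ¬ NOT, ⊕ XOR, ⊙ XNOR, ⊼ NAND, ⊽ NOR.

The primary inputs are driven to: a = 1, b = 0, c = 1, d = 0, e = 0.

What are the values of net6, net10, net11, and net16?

net6 = 0, net10 = 0, net11 = 1, net16 = 1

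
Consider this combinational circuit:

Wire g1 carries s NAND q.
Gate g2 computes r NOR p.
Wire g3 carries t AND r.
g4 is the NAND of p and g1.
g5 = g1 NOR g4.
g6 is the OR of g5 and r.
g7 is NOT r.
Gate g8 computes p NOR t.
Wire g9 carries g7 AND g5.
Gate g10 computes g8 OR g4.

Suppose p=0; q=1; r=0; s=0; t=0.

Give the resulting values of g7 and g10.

g7 = 1, g10 = 1

g1 = s NAND q = 0 NAND 1 = 1
g4 = p NAND g1 = 0 NAND 1 = 1
g7 = NOT r = NOT 0 = 1
g8 = p NOR t = 0 NOR 0 = 1
g10 = g8 OR g4 = 1 OR 1 = 1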